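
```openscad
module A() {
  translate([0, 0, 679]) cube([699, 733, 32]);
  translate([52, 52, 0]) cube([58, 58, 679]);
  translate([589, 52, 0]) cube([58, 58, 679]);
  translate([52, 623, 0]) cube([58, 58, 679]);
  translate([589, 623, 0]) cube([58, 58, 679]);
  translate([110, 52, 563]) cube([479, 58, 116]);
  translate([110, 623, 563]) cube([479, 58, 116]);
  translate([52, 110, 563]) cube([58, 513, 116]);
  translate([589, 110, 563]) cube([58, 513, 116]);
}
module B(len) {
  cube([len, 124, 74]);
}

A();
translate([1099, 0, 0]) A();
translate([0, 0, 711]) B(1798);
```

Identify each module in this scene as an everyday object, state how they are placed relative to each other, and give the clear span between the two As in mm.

A is a table. B is a beam. A beam spans the tops of two tables. The clear span between the two tables is 400 mm.

Second table starts at x = 1099; first ends at x = 699; clear span = 1099 − 699 = 400 mm.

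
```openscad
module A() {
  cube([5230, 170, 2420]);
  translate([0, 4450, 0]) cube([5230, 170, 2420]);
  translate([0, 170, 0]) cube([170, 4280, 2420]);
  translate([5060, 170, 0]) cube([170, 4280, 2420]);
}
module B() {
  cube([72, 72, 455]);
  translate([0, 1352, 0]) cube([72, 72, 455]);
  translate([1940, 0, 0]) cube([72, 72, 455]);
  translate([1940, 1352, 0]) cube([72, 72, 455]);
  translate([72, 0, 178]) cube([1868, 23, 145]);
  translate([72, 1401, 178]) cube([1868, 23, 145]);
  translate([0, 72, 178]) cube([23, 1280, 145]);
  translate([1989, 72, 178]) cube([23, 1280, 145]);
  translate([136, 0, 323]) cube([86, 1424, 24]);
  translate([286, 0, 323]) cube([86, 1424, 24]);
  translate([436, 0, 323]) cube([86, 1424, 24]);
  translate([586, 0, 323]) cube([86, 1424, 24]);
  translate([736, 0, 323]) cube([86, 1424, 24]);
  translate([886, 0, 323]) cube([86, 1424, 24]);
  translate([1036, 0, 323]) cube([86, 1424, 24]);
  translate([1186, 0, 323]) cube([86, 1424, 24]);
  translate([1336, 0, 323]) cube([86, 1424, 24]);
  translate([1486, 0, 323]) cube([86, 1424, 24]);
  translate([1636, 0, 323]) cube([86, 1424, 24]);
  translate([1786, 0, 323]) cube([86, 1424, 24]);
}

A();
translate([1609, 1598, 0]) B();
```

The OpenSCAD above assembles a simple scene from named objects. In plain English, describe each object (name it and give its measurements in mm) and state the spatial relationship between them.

A is the wall frame of a small rectangular building: four walls, each 2420 mm tall and 170 mm thick, enclosing a footprint 5230 mm (x) by 4620 mm (y) outside-to-outside, with no floor or roof. The front and back walls (the −y and +y sides) span the full width; the two side walls fit between them.

B is a bed frame 2012 mm long (x) by 1424 mm wide (y). Four 72×72 mm corner posts, 455 mm tall, at the corners of the footprint. Four rails of 23 mm thickness and 145 mm height run between adjacent posts with their undersides at z = 178 mm, their outer faces flush with the outside of the frame (the two x-running rails run between the posts' inner faces; the two y-running rails run between the posts' inner faces). 12 slats, each 86 mm wide (x) and 24 mm thick, lie across the top of the two x-running rails, running the full 1424 mm width of the frame in y; the slats are evenly spaced along x between the inner faces of the end posts with equal gaps (rounded down to the nearest mm) at the −x end and between each pair — any rounding remainder accumulates at the +x end.

The bed frame sits inside the house frame, centred.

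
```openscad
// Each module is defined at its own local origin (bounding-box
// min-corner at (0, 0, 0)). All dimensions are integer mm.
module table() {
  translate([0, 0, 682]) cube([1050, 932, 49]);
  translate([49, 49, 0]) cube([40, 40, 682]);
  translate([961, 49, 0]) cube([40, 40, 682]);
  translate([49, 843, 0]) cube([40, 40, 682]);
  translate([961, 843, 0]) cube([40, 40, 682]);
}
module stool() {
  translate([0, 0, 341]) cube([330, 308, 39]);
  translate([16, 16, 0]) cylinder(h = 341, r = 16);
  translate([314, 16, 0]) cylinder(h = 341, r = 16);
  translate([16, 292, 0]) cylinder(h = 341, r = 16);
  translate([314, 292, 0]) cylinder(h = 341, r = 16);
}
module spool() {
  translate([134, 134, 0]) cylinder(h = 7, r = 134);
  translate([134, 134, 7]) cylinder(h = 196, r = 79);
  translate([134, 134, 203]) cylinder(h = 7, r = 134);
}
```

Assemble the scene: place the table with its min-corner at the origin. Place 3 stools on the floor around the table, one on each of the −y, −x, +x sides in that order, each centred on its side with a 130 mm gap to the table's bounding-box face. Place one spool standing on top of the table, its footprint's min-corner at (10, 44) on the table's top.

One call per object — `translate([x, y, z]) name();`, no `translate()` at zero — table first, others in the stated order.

table();
translate([360, -438, 0]) stool();
translate([-460, 312, 0]) stool();
translate([1180, 312, 0]) stool();
translate([10, 44, 731]) spool();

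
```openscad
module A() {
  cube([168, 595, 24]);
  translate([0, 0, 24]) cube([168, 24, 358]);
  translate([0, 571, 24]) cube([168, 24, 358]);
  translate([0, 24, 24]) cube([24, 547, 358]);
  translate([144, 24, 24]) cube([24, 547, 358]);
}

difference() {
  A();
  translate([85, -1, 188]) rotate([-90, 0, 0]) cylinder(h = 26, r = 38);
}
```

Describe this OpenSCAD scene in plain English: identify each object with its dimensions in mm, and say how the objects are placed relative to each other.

A is an open-topped rectangular box: outside dimensions 168×595×382 mm, with a uniform wall and base thickness of 24 mm. The base is a full 168×595 slab on the floor; four walls sit on top of the base. The front and back walls (the −y and +y sides) span the full width; the two side walls fit between them.

The open box has a circular hole of radius 38 mm through its front wall, centred at (x = 85, z = 188).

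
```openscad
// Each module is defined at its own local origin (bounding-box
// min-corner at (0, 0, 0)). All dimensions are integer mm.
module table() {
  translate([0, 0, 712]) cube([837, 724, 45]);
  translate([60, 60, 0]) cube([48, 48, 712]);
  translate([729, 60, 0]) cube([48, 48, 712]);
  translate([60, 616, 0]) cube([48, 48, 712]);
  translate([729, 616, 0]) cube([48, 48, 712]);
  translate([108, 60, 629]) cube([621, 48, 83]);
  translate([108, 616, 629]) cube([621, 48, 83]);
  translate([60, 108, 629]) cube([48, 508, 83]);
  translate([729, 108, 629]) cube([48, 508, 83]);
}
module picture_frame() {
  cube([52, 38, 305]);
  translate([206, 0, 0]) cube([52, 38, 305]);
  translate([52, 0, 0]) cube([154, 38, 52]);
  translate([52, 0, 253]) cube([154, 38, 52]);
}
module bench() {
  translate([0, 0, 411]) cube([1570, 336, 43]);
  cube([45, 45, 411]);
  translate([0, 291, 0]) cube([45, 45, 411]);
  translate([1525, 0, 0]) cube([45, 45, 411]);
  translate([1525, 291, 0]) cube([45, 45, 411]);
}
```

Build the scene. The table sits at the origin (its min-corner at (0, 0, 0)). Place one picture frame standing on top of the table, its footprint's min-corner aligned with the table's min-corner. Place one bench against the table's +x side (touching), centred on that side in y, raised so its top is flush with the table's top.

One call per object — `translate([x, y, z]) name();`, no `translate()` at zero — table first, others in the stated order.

table();
translate([0, 0, 757]) picture_frame();
translate([837, 194, 303]) bench();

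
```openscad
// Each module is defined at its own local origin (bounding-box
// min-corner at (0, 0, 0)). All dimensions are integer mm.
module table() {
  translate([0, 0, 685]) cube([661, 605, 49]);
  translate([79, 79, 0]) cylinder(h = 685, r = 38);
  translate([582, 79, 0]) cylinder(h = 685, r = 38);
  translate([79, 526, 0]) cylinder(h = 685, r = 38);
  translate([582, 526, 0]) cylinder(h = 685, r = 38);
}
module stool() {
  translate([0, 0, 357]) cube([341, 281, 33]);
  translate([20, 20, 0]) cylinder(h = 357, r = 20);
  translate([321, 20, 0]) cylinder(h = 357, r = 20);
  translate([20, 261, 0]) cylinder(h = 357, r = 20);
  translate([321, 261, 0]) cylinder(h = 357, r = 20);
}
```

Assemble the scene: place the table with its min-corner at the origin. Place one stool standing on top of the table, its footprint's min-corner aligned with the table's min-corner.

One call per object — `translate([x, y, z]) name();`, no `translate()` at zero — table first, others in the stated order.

table();
translate([0, 0, 734]) stool();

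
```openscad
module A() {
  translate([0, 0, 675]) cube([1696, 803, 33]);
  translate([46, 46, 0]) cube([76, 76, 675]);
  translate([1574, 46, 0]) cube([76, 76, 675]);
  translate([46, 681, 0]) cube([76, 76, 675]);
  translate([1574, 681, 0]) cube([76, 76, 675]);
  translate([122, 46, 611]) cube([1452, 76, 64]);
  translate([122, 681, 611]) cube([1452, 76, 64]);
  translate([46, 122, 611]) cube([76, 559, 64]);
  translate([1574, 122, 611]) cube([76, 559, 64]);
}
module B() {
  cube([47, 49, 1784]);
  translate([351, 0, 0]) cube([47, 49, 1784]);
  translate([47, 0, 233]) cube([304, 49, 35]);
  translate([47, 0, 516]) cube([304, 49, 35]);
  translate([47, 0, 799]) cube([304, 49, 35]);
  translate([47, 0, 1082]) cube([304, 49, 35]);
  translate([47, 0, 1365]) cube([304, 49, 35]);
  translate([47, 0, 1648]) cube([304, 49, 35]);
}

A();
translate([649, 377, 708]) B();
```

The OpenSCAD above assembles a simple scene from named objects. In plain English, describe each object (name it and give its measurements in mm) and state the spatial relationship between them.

A is a rectangular dining table. The top is 1696×803×33 mm with its upper surface at z = 708 mm. It stands on four 76×76 mm square legs, each inset 46 mm from the nearest pair of top edges, running from the floor to the underside of the top. Four apron rails, 76 mm thick and 64 mm tall, run between adjacent legs with their top edges flush with the underside of the top and their outer faces flush with the legs' outer faces.

B is a straight ladder. Two 47×49 mm vertical rails, 1784 mm tall, stand 398 mm apart (outside-to-outside) with their front faces coplanar on the −y side. 6 rungs, each 49 mm deep and 35 mm tall, span between the inner faces of the rails, front faces flush with the rails. The lowest rung's underside is at z = 233 mm and rungs are spaced 283 mm apart (underside to underside).

The ladder is on top of the table, centred.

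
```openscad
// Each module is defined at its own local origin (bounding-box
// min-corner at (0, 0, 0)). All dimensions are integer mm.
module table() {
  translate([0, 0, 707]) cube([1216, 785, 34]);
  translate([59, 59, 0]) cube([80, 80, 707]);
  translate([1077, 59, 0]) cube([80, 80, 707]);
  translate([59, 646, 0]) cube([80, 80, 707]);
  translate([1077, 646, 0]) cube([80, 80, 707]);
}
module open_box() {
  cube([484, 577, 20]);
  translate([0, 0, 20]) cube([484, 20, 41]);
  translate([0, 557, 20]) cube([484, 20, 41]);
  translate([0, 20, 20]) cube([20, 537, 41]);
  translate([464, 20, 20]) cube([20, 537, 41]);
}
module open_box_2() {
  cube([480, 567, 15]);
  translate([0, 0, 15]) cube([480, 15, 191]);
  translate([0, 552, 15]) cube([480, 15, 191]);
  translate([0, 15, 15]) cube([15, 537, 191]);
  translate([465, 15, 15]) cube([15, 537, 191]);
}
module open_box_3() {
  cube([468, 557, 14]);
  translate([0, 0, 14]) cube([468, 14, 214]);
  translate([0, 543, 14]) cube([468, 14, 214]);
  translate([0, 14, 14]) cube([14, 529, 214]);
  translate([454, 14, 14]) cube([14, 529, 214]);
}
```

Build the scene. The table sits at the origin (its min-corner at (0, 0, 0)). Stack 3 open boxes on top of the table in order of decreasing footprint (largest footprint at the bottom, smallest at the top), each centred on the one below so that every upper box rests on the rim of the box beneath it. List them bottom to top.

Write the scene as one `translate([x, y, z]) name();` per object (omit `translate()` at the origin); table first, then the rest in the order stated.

table();
translate([366, 104, 741]) open_box();
translate([368, 109, 802]) open_box_2();
translate([374, 114, 1008]) open_box_3();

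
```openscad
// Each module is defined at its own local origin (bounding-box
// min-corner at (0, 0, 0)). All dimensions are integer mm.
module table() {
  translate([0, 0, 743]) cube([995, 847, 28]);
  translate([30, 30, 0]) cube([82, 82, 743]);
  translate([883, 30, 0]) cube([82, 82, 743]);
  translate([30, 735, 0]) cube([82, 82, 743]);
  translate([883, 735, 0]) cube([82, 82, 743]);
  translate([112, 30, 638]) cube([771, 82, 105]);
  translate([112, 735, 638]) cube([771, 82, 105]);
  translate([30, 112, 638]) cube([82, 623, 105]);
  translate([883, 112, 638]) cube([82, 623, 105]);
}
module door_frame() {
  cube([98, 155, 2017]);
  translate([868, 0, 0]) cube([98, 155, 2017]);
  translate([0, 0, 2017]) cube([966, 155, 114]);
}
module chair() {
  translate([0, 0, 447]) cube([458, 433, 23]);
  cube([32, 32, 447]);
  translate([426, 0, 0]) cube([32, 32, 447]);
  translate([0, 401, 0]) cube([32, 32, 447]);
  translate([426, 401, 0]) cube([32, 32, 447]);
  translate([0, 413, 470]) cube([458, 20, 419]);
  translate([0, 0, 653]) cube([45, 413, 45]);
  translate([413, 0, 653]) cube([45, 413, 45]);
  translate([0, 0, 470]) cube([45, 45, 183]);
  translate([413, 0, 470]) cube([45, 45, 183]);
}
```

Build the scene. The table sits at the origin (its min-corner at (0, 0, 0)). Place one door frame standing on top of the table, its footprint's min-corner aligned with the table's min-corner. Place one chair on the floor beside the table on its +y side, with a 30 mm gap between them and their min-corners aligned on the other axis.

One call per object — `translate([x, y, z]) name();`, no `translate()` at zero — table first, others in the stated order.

table();
translate([0, 0, 771]) door_frame();
translate([0, 877, 0]) chair();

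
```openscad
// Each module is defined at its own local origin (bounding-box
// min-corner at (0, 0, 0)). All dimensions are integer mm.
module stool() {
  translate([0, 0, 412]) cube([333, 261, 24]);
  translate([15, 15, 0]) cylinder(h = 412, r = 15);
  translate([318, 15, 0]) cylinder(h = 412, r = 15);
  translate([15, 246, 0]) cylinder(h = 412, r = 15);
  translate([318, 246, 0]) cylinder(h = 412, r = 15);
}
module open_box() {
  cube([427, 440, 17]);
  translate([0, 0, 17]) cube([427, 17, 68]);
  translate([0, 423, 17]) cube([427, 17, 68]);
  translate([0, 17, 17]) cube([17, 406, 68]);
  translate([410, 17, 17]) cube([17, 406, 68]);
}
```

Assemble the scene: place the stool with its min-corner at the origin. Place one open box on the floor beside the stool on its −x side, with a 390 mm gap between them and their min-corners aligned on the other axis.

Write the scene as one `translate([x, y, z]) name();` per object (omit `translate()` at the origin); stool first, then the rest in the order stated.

stool();
translate([-817, 0, 0]) open_box();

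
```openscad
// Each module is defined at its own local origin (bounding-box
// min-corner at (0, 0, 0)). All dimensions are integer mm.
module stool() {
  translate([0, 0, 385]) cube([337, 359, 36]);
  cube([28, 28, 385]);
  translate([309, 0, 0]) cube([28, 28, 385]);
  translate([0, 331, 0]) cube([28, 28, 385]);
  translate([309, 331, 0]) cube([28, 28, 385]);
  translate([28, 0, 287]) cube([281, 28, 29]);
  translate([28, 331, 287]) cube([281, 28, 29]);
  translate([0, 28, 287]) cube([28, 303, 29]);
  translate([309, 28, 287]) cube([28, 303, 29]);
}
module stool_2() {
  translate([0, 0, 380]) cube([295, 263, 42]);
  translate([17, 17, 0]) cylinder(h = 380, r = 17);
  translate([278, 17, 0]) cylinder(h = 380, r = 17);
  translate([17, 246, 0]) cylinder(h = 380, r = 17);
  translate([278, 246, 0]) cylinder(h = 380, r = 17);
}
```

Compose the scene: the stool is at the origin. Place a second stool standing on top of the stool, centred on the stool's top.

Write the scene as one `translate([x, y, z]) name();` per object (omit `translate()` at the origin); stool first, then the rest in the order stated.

stool();
translate([21, 48, 421]) stool_2();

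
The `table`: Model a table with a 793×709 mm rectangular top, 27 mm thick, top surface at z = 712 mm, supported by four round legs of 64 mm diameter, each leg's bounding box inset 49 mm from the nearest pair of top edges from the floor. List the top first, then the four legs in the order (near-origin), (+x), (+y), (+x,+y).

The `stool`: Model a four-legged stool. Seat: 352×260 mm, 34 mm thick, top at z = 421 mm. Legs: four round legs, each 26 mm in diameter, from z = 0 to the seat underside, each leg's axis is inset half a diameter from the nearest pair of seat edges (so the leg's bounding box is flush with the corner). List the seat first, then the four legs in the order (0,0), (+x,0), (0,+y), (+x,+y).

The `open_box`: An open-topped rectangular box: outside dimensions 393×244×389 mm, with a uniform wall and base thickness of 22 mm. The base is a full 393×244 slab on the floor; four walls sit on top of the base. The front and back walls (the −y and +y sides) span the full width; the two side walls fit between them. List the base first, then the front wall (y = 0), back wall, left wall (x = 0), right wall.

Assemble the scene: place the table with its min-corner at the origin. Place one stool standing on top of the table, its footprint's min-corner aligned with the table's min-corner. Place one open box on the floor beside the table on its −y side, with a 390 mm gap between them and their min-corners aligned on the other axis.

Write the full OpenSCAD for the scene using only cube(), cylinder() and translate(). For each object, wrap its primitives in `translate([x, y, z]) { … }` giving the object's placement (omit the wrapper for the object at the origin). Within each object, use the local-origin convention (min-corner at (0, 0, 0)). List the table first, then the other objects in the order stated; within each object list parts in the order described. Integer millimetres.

translate([0, 0, 685]) cube([793, 709, 27]);
translate([81, 81, 0]) cylinder(h = 685, r = 32);
translate([712, 81, 0]) cylinder(h = 685, r = 32);
translate([81, 628, 0]) cylinder(h = 685, r = 32);
translate([712, 628, 0]) cylinder(h = 685, r = 32);
translate([0, 0, 712]) {
  translate([0, 0, 387]) cube([352, 260, 34]);
  translate([13, 13, 0]) cylinder(h = 387, r = 13);
  translate([339, 13, 0]) cylinder(h = 387, r = 13);
  translate([13, 247, 0]) cylinder(h = 387, r = 13);
  translate([339, 247, 0]) cylinder(h = 387, r = 13);
}
translate([0, -634, 0]) {
  cube([393, 244, 22]);
  translate([0, 0, 22]) cube([393, 22, 367]);
  translate([0, 222, 22]) cube([393, 22, 367]);
  translate([0, 22, 22]) cube([22, 200, 367]);
  translate([371, 22, 22]) cube([22, 200, 367]);
}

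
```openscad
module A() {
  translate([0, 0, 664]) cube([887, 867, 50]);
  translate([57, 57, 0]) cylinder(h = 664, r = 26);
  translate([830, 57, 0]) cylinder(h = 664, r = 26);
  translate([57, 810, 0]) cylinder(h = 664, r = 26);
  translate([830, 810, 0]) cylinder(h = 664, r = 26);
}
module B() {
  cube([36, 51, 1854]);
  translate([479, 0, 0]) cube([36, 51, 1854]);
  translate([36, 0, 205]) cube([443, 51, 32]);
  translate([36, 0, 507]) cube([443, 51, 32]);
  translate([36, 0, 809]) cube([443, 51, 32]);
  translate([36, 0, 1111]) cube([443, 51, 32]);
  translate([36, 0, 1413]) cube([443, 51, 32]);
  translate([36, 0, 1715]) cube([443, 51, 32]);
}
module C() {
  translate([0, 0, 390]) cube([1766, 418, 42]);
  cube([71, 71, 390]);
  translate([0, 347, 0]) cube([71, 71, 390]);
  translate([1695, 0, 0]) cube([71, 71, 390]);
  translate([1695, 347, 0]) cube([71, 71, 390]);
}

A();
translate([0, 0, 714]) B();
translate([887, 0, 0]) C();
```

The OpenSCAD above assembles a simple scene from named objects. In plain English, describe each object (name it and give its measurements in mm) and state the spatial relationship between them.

A is a table: top 887 mm (x) × 867 mm (y), 50 mm thick, upper face at z = 714 mm, on four round legs of 52 mm diameter, each leg's bounding box inset 31 mm from the nearest pair of top edges, running from z = 0 to the bottom of the top.

B is a wooden ladder with two side rails of 36×51 mm section and 1854 mm height, set 515 mm apart overall. Between them run 6 rectangular rungs (51 mm deep, 32 mm thick), front faces flush with the rails' −y face. The bottom of the first rung is 205 mm above the floor and each subsequent rung is 302 mm higher than the one below.

C is a long wooden bench with a 1766 mm (x) × 418 mm (y) seat, 42 mm thick, its top surface 432 mm above the floor. Four 71 mm square legs at the seat corners, flush with the edges, run from z = 0 to the seat underside.

The ladder is on top of the table. The bench is against the table's +x side, with their −y faces flush.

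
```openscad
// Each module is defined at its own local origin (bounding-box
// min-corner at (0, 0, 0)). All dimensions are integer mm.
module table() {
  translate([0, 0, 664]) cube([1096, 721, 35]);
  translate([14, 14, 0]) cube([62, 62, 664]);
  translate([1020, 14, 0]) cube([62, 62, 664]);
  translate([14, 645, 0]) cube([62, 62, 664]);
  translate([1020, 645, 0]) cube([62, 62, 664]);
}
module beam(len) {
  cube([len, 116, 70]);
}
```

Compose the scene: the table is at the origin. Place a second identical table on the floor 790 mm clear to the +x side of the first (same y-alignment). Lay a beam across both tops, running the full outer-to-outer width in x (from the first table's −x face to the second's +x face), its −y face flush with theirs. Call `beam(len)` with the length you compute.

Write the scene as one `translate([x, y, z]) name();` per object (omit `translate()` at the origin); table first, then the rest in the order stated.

table();
translate([1886, 0, 0]) table();
translate([0, 0, 699]) beam(2982);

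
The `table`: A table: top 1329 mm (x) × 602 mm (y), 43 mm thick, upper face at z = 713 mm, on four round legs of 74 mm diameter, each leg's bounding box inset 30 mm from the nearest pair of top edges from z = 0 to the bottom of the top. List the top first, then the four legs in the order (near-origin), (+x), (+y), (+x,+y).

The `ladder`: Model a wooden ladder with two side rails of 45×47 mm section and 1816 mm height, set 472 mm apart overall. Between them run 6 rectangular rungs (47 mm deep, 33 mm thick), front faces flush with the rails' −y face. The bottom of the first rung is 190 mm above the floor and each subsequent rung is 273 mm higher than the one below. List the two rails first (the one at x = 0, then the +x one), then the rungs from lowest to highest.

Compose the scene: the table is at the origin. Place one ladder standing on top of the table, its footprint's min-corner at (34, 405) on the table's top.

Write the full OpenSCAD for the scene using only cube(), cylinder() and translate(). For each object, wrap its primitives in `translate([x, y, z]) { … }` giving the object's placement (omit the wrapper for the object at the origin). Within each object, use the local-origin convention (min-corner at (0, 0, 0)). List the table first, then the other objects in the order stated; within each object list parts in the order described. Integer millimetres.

translate([0, 0, 670]) cube([1329, 602, 43]);
translate([67, 67, 0]) cylinder(h = 670, r = 37);
translate([1262, 67, 0]) cylinder(h = 670, r = 37);
translate([67, 535, 0]) cylinder(h = 670, r = 37);
translate([1262, 535, 0]) cylinder(h = 670, r = 37);
translate([34, 405, 713]) {
  cube([45, 47, 1816]);
  translate([427, 0, 0]) cube([45, 47, 1816]);
  translate([45, 0, 190]) cube([382, 47, 33]);
  translate([45, 0, 463]) cube([382, 47, 33]);
  translate([45, 0, 736]) cube([382, 47, 33]);
  translate([45, 0, 1009]) cube([382, 47, 33]);
  translate([45, 0, 1282]) cube([382, 47, 33]);
  translate([45, 0, 1555]) cube([382, 47, 33]);
}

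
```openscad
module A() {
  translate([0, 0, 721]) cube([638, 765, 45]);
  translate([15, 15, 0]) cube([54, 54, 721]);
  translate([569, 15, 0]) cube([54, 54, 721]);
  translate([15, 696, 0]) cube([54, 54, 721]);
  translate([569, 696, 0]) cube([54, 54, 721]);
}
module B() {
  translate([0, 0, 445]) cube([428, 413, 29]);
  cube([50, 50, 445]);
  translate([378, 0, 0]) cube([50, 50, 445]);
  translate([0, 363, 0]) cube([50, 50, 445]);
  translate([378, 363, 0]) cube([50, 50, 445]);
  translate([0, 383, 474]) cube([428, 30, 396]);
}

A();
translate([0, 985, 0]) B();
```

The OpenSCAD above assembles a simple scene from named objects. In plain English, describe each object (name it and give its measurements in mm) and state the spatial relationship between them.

A is a rectangular dining table. The top is 638×765×45 mm with its upper surface at z = 766 mm. It stands on four 54×54 mm square legs, each inset 15 mm from the nearest pair of top edges, running from the floor to the underside of the top.

B is a chair: 428×413 mm seat, 29 mm thick, top at z = 474 mm, on four 50 mm square corner legs flush with the seat edges. A 30 mm thick backrest slab spans the full seat width, extending 396 mm above the seat top, its back face flush with the seat's +y edge.

The chair is on the floor beside the table on its +y side.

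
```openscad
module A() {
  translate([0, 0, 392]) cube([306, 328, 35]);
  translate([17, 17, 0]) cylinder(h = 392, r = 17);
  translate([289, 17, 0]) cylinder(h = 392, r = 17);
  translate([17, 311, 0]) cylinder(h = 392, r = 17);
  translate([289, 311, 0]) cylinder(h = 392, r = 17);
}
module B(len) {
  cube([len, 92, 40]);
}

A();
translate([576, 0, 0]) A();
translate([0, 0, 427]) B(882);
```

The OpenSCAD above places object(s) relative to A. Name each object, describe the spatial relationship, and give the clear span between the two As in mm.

Second stool starts at x = 576; first ends at x = 306; clear span = 576 − 306 = 270 mm.

A is a stool. B is a beam. A beam spans the tops of two stools. The clear span between the two stools is 270 mm.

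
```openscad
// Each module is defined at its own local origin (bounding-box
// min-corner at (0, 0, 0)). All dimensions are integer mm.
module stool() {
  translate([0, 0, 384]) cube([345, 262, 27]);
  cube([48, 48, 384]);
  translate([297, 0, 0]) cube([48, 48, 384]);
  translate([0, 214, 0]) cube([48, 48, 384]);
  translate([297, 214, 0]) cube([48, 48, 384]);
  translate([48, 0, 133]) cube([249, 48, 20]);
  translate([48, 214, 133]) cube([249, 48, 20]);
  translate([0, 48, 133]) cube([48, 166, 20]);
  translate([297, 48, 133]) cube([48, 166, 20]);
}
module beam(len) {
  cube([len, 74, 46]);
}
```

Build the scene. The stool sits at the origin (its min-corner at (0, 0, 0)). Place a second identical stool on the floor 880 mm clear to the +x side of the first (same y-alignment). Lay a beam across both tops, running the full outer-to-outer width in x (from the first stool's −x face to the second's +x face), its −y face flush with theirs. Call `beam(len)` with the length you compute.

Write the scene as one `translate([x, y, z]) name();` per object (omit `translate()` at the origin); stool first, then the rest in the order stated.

stool();
translate([1225, 0, 0]) stool();
translate([0, 0, 411]) beam(1570);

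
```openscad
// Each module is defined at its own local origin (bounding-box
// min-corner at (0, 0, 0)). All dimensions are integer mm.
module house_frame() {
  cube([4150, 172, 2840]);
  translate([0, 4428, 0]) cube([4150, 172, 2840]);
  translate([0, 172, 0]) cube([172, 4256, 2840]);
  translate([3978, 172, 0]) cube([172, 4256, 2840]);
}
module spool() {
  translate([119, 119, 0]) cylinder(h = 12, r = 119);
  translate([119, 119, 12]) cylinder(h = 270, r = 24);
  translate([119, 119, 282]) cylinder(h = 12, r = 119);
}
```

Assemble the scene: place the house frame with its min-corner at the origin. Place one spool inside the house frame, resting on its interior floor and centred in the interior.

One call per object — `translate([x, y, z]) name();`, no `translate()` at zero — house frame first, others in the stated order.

house_frame();
translate([1956, 2181, 0]) spool();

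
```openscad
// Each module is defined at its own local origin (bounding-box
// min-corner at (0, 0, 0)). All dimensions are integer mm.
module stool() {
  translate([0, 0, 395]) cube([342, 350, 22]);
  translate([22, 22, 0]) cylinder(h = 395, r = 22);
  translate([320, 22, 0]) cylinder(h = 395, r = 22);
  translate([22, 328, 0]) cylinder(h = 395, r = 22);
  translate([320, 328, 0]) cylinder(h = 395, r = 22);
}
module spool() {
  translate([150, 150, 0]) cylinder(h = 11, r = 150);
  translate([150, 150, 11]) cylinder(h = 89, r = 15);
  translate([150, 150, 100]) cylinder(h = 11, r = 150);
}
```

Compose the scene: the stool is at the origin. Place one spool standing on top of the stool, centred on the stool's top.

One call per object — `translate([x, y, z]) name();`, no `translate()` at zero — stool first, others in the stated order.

stool();
translate([21, 25, 417]) spool();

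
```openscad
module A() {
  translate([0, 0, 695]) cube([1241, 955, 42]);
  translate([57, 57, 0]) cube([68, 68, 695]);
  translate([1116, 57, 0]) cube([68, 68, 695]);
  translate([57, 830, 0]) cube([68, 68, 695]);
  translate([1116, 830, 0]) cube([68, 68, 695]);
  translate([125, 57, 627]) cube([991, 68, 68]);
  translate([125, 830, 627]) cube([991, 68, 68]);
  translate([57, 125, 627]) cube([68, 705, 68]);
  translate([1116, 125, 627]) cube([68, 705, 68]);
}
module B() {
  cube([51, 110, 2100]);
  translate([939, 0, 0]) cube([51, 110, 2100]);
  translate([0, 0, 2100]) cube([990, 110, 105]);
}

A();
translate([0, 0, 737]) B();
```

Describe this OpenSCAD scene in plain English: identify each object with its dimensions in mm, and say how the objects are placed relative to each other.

A is a table with a 1241×955 mm rectangular top, 42 mm thick, top surface at z = 737 mm, supported by four 68×68 mm square legs, each inset 57 mm from the nearest pair of top edges, running from the floor. Four apron rails, 68 mm thick and 68 mm tall, run between adjacent legs with their top edges flush with the underside of the top and their outer faces flush with the legs' outer faces.

B is a rectangular door frame: two vertical jambs of 51×110 mm section, 2100 mm tall, with a clear opening 888 mm wide between their inner faces. A header 105 mm tall and 110 mm deep lies on top of the jambs and spans the full outside width.

The door frame is on top of the table.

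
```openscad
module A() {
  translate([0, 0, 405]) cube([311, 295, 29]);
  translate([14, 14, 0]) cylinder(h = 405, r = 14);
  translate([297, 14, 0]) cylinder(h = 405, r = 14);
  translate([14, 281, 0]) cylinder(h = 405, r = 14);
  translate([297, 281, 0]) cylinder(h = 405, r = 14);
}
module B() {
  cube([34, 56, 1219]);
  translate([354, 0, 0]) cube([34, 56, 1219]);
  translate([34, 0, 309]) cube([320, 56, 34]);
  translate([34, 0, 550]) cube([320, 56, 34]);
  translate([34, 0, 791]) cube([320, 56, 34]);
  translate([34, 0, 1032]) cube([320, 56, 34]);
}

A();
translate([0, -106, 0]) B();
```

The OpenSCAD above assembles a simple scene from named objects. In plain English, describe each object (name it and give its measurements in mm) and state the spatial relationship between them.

A is a four-legged stool. The seat is 311×295 mm, 29 mm thick, top at z = 434 mm. It stands on four round legs, each 28 mm in diameter, from z = 0 to the seat underside, each leg's axis is inset half a diameter from the nearest pair of seat edges (so the leg's bounding box is flush with the corner).

B is a wooden ladder with two side rails of 34×56 mm section and 1219 mm height, set 388 mm apart overall. Between them run 4 rectangular rungs (56 mm deep, 34 mm thick), front faces flush with the rails' −y face. The bottom of the first rung is 309 mm above the floor and each subsequent rung is 241 mm higher than the one below.

The ladder is on the floor beside the stool on its −y side.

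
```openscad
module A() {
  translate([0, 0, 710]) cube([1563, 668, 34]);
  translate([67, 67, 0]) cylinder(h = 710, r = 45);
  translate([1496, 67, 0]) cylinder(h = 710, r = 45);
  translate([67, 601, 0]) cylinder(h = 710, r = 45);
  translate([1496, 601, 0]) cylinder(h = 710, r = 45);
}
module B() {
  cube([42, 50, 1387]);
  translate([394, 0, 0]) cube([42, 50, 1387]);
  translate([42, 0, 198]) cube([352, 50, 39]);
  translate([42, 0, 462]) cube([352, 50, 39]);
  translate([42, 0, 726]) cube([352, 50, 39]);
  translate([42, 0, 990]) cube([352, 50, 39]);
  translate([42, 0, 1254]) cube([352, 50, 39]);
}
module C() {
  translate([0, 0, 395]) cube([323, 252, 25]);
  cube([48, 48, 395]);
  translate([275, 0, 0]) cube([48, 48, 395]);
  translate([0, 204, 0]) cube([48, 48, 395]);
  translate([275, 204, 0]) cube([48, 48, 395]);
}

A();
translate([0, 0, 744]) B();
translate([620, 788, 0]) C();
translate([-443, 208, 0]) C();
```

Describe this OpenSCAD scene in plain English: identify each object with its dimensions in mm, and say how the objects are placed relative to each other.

A is a table: top 1563 mm (x) × 668 mm (y), 34 mm thick, upper face at z = 744 mm, on four round legs of 90 mm diameter, each leg's bounding box inset 22 mm from the nearest pair of top edges, running from z = 0 to the bottom of the top.

B is a straight ladder. Two 42×50 mm vertical rails, 1387 mm tall, stand 436 mm apart (outside-to-outside) with their front faces coplanar on the −y side. 5 rungs, each 50 mm deep and 39 mm tall, span between the inner faces of the rails, front faces flush with the rails. The lowest rung's underside is at z = 198 mm and rungs are spaced 264 mm apart (underside to underside).

C is a four-legged stool. The seat is 323×252 mm, 25 mm thick, top at z = 420 mm. It stands on four square legs, each 48×48 mm in cross-section, from z = 0 to the seat underside, each flush with a corner of the seat.

The ladder is on top of the table. Two stools sit around the table at the +y, −x sides.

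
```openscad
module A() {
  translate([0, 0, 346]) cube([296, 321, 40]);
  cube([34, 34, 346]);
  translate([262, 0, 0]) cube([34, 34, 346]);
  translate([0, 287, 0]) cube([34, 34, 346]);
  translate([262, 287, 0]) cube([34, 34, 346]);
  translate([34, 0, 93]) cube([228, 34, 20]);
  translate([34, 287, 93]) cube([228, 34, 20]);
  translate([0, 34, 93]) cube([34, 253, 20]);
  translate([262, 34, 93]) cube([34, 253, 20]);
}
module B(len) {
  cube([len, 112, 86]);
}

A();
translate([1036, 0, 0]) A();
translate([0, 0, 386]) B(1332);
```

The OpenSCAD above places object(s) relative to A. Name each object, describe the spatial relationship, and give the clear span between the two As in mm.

Second stool starts at x = 1036; first ends at x = 296; clear span = 1036 − 296 = 740 mm.

A is a stool. B is a beam. A beam spans the tops of two stools. The clear span between the two stools is 740 mm.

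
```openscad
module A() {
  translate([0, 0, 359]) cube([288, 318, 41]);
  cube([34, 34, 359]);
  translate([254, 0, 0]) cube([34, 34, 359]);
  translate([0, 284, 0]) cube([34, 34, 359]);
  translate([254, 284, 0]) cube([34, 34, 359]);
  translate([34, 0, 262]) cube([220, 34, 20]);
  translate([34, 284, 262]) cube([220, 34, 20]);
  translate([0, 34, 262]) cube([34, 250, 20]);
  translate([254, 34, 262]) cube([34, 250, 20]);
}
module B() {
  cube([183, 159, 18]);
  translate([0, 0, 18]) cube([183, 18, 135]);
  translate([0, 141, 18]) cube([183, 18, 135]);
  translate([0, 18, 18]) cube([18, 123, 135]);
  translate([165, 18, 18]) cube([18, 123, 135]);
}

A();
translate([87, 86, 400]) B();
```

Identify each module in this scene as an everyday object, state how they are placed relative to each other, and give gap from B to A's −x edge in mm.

The open box's min-x is at 87; the stool's min-x is 0; gap = 87 mm.

A is a stool. B is an open box. The open box is on top of the stool. The gap from the open box to the stool's −x edge is 87 mm.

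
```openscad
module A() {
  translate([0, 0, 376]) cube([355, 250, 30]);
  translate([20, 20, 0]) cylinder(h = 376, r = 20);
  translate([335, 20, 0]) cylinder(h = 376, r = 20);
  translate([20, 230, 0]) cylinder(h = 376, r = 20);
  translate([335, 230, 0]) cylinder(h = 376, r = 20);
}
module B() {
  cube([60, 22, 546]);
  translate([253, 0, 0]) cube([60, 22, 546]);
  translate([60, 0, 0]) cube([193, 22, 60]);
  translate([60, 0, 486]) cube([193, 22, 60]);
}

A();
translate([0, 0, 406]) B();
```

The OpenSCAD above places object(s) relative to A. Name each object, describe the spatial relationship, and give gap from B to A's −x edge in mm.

The picture frame's min-x is at 0; the stool's min-x is 0; gap = 0 mm.

A is a stool. B is a picture frame. The picture frame is on top of the stool. The gap from the picture frame to the stool's −x edge is 0 mm.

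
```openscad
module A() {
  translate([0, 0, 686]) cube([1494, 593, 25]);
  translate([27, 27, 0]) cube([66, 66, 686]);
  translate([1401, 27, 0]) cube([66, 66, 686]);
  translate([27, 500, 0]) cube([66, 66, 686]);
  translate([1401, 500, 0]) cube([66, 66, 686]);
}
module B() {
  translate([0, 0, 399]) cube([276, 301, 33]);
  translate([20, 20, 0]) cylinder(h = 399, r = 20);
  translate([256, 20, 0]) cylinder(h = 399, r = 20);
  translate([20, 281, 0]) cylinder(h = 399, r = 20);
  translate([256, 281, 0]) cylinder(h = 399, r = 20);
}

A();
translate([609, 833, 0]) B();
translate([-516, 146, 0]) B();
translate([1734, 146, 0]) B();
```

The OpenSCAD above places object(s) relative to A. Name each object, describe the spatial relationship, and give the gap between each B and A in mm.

A is a table. B is a stool. Three stools sit around the table at the +y, −x, +x sides. The gap between each stool and the table is 240 mm.

Each stool's nearest face is 240 mm from the table's bounding box.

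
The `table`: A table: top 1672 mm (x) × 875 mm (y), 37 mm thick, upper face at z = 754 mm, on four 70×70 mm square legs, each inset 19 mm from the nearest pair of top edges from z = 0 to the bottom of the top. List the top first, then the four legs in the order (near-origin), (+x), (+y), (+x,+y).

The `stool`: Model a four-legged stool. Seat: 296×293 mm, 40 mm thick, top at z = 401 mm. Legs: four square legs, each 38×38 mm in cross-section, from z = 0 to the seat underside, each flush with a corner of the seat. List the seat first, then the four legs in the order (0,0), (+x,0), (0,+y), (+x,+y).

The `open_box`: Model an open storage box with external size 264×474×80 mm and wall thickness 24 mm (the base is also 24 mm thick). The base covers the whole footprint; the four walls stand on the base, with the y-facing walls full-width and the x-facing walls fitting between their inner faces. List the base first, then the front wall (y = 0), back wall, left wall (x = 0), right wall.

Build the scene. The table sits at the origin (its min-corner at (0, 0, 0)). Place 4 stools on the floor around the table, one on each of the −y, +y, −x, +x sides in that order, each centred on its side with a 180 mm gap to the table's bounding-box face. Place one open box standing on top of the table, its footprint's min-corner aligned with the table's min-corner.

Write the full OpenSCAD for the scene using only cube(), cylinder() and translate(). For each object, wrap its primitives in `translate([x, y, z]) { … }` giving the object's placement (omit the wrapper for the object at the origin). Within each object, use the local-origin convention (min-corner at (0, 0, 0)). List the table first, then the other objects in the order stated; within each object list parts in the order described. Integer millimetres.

translate([0, 0, 717]) cube([1672, 875, 37]);
translate([19, 19, 0]) cube([70, 70, 717]);
translate([1583, 19, 0]) cube([70, 70, 717]);
translate([19, 786, 0]) cube([70, 70, 717]);
translate([1583, 786, 0]) cube([70, 70, 717]);
translate([688, -473, 0]) {
  translate([0, 0, 361]) cube([296, 293, 40]);
  cube([38, 38, 361]);
  translate([258, 0, 0]) cube([38, 38, 361]);
  translate([0, 255, 0]) cube([38, 38, 361]);
  translate([258, 255, 0]) cube([38, 38, 361]);
}
translate([688, 1055, 0]) {
  translate([0, 0, 361]) cube([296, 293, 40]);
  cube([38, 38, 361]);
  translate([258, 0, 0]) cube([38, 38, 361]);
  translate([0, 255, 0]) cube([38, 38, 361]);
  translate([258, 255, 0]) cube([38, 38, 361]);
}
translate([-476, 291, 0]) {
  translate([0, 0, 361]) cube([296, 293, 40]);
  cube([38, 38, 361]);
  translate([258, 0, 0]) cube([38, 38, 361]);
  translate([0, 255, 0]) cube([38, 38, 361]);
  translate([258, 255, 0]) cube([38, 38, 361]);
}
translate([1852, 291, 0]) {
  translate([0, 0, 361]) cube([296, 293, 40]);
  cube([38, 38, 361]);
  translate([258, 0, 0]) cube([38, 38, 361]);
  translate([0, 255, 0]) cube([38, 38, 361]);
  translate([258, 255, 0]) cube([38, 38, 361]);
}
translate([0, 0, 754]) {
  cube([264, 474, 24]);
  translate([0, 0, 24]) cube([264, 24, 56]);
  translate([0, 450, 24]) cube([264, 24, 56]);
  translate([0, 24, 24]) cube([24, 426, 56]);
  translate([240, 24, 24]) cube([24, 426, 56]);
}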